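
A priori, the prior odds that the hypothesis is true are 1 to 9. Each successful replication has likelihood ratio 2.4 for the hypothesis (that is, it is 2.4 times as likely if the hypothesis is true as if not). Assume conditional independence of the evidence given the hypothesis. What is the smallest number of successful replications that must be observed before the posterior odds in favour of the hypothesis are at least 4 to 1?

Prior odds = 1/9.
Likelihood ratio per successful replication = 2.4.
Target odds = 4.
Require 2.4ⁿ ≥ 4 ÷ (1/9) = 36.
2.4⁴ = 33.1776 falls short of 36 but 2.4⁵ = 79.62624 reaches it, so n = 5.

5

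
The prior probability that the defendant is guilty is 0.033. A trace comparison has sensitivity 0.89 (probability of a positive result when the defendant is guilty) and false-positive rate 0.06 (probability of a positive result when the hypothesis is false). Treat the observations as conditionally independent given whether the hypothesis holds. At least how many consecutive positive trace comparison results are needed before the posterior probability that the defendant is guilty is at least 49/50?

Prior odds = 0.033/0.967 = 33/967.
Likelihood ratio of a positive result = 0.89/0.06 = 89/6.
Target odds: 0.98 ÷ 0.02 = 49.
Require (89/6)ⁿ ≥ 49 ÷ (33/967) = 47383/33.
(89/6)² = 7921/36 falls short of 47383/33 but (89/6)³ = 704969/216 reaches it, so n = 3.

3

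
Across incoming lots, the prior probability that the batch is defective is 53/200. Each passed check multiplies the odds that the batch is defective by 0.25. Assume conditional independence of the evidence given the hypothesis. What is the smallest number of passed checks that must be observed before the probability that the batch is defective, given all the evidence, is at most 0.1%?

5

Prior odds = 0.265/0.735 = 53/147.
Likelihood ratio per passed check = 0.25.
Target odds: 0.001 ÷ 0.999 = 1/999.
Require 0.25ⁿ ≤ 1/999 ÷ (53/147) = 49/17649.
0.25⁴ = 0.00390625 is still above 49/17649 but 0.25⁵ = 1/1024 is at or below it, so n = 5.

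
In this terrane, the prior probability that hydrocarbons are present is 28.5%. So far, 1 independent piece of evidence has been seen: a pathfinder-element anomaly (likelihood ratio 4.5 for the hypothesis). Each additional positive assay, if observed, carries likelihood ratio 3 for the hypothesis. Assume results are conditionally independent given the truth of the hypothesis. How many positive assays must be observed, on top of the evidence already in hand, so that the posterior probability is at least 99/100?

4

Prior odds = 0.285/0.715 = 57/143.
Bayes factor of the evidence already in hand = 4.5.
Odds after that evidence = (57/143) × 4.5 = 513/286.
Target odds = 0.99/0.01 = 99.
Need 3ⁿ ≥ 99 ÷ (513/286) = 3146/57.
3³ = 27 falls short of 3146/57 but 3⁴ = 81 reaches it, so n = 4.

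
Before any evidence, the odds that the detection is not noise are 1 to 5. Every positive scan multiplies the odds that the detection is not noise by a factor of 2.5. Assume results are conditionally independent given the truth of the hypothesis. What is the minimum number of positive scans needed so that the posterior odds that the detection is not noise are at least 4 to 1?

4

Prior odds = 0.2.
Likelihood ratio per positive scan = 2.5.
Target odds = 4.
Need 0.2 × 2.5ⁿ ≥ 4, i.e. 2.5ⁿ ≥ 20.
2.5³ = 15.625 falls short of 20 but 2.5⁴ = 39.0625 reaches it, so n = 4.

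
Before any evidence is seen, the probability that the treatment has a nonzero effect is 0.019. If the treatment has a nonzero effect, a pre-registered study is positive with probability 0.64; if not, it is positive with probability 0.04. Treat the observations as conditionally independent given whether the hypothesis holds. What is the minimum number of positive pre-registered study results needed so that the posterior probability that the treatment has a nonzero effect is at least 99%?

4

Prior odds = 0.019/0.981 = 19/981.
Likelihood ratio of a positive = 0.64/0.04 = 16.
Target odds: 0.99 ÷ 0.01 = 99.
Require 16ⁿ ≥ 99 ÷ (19/981) = 97119/19.
16³ = 4096 falls short of 97119/19 but 16⁴ = 65536 reaches it, so n = 4.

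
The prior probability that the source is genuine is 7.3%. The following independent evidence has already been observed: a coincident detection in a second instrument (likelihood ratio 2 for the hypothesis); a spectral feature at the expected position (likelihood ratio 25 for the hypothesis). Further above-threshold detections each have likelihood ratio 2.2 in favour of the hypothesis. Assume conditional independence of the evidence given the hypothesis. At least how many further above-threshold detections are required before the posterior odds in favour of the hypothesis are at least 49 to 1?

4

Prior odds = 0.073/0.927 = 73/927.
Combined Bayes factor of the evidence already in hand = 2 × 25 = 50.
Odds after that evidence = (73/927) × 50 = 3650/927.
Target odds = 49.
Need 2.2ⁿ ≥ 49 ÷ (3650/927) = 45423/3650.
2.2³ = 10.648 falls short of 45423/3650 but 2.2⁴ = 23.4256 reaches it, so n = 4.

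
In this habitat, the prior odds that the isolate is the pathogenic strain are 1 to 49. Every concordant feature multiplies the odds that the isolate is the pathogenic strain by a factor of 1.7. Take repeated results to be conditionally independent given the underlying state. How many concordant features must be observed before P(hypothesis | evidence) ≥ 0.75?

10

Prior odds = 1/49.
Likelihood ratio per concordant feature = 1.7.
Target posterior odds = 0.75/0.25 = 3.
Require 1.7ⁿ ≥ 3 ÷ (1/49) = 147.
1.7⁹ ≈118.588 falls short of 147 but 1.7¹⁰ ≈201.599 reaches it, so n = 10.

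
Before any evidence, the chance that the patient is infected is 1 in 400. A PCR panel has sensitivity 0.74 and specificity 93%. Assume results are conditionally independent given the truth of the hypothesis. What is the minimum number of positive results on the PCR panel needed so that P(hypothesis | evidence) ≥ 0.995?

5

Prior odds = 0.0025/0.9975 = 1/399.
False-positive rate = 1 − 0.93 = 0.07; likelihood ratio of a positive = 0.74/0.07 = 74/7.
Target posterior odds = 0.995/0.005 = 199.
Require (74/7)ⁿ ≥ 199 ÷ (1/399) = 79401.
(74/7)⁴ = 29986576/2401 falls short of 79401 but (74/7)⁵ ≈132029 reaches it, so n = 5.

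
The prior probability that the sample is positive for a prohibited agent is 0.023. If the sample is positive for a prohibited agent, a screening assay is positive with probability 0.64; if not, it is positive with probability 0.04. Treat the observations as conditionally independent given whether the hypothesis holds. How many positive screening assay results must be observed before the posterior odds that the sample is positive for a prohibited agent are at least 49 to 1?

3

Prior odds: 0.023 ÷ 0.977 = 23/977.
Likelihood ratio of a positive = 0.64/0.04 = 16.
Target odds = 49.
Require 16ⁿ ≥ 49 ÷ (23/977) = 47873/23.
16² = 256 falls short of 47873/23 but 16³ = 4096 reaches it, so n = 3.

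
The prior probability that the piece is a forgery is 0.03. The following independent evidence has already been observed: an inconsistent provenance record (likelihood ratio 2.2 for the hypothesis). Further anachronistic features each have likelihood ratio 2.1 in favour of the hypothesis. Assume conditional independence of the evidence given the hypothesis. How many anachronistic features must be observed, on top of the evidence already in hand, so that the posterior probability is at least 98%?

Prior odds = 0.03/0.97 = 3/97.
Bayes factor of the evidence already in hand = 2.2.
Odds after that evidence = (3/97) × 2.2 = 33/485.
Target odds = 0.98/0.02 = 49.
Need 2.1ⁿ ≥ 49 ÷ (33/485) = 23765/33.
2.1⁸ ≈378.229 falls short of 23765/33 but 2.1⁹ ≈794.28 reaches it, so n = 9.

9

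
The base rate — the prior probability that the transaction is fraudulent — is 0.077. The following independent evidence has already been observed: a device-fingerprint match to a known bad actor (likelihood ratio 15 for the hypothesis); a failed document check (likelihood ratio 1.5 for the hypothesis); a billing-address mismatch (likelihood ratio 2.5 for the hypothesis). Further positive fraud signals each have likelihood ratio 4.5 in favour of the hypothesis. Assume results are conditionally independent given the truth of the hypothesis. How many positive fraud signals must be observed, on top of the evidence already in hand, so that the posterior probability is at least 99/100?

3

Prior odds = 0.077/0.923 = 77/923.
Combined Bayes factor of the evidence already in hand = 15 × 1.5 × 2.5 = 56.25.
Odds after that evidence = (77/923) × 56.25 = 17325/3692.
Target odds = 0.99/0.01 = 99.
Need 4.5ⁿ ≥ 99 ÷ (17325/3692) = 3692/175.
4.5² = 20.25 falls short of 3692/175 but 4.5³ = 91.125 reaches it, so n = 3.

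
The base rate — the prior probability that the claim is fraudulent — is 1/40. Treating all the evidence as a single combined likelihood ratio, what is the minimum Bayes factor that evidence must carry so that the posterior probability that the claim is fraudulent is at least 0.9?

Prior odds = 0.025/0.975 = 1/39.
Target odds = 0.9/0.1 = 9.
Required Bayes factor = 9 ÷ (1/39) = 351.

351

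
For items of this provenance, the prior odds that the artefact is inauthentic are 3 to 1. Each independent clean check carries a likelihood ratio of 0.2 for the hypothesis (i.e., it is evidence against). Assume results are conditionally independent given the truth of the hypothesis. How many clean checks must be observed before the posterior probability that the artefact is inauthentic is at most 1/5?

Prior odds = 3.
Likelihood ratio per clean check = 0.2.
Target odds: 0.2 ÷ 0.8 = 0.25.
Require 0.2ⁿ ≤ 0.25 ÷ 3 = 1/12.
0.2¹ = 0.2 is still above 1/12 but 0.2² = 0.04 is at or below it, so n = 2.

2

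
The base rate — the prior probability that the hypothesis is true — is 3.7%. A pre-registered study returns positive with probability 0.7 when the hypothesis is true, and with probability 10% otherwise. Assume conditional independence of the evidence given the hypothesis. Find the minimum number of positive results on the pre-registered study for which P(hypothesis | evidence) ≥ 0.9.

3

Prior odds: 0.037 ÷ 0.963 = 37/963.
Likelihood ratio of a positive result = 0.7/0.1 = 7.
Target posterior odds = 0.9/0.1 = 9.
Require 7ⁿ ≥ 9 ÷ (37/963) = 8667/37.
7² = 49 falls short of 8667/37 but 7³ = 343 reaches it, so n = 3.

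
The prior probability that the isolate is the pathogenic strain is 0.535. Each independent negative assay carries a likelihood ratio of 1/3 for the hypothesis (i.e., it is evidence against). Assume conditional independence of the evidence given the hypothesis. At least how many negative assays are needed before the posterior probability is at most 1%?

Prior odds = 0.535/0.465 = 107/93.
Likelihood ratio per negative assay = 1/3.
Target odds: 0.01 ÷ 0.99 = 1/99.
Need (107/93) × (1/3)ⁿ ≤ 1/99, i.e. (1/3)ⁿ ≤ 31/3531.
(1/3)⁴ = 1/81 is still above 31/3531 but (1/3)⁵ = 1/243 is at or below it, so n = 5.

5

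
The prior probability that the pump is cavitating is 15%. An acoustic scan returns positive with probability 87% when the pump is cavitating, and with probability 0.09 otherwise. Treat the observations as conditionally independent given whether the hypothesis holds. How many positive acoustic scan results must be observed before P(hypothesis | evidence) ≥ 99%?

Prior odds: 0.15 ÷ 0.85 = 3/17.
Likelihood ratio of a positive result = 0.87/0.09 = 29/3.
Target odds: 0.99 ÷ 0.01 = 99.
Need (3/17) × (29/3)ⁿ ≥ 99, i.e. (29/3)ⁿ ≥ 561.
(29/3)² = 841/9 falls short of 561 but (29/3)³ = 24389/27 reaches it, so n = 3.

3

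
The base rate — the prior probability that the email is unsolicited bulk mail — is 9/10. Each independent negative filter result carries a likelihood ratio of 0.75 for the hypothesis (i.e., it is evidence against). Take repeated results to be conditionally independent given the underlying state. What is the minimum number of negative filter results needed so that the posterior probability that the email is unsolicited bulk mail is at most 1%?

Prior odds = 0.9/0.1 = 9.
Likelihood ratio per negative filter result = 0.75.
Target posterior odds = 0.01/0.99 = 1/99.
Need 9 × 0.75ⁿ ≤ 1/99, i.e. 0.75ⁿ ≤ 1/891.
0.75²³ ≈0.00133786 is still above 1/891 but 0.75²⁴ ≈0.00100339 is at or below it, so n = 24.

24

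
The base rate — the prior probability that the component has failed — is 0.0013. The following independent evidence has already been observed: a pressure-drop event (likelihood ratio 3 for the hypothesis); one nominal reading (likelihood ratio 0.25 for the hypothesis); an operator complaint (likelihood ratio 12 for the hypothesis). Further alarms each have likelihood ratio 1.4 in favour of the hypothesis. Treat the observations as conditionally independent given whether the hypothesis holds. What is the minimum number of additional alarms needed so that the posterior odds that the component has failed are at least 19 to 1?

Prior odds = 0.0013/0.9987 = 13/9987.
Combined Bayes factor of the evidence already in hand = 3 × 0.25 × 12 = 9.
Odds after that evidence = (13/9987) × 9 = 39/3329.
Target odds = 19.
Need 1.4ⁿ ≥ 19 ÷ (39/3329) = 63251/39.
1.4²¹ ≈1171.36 falls short of 63251/39 but 1.4²² ≈1639.9 reaches it, so n = 22.

22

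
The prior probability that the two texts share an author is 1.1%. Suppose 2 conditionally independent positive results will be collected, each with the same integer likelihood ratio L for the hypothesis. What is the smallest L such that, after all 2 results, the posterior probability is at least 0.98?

Prior odds = 0.011/0.989 = 11/989.
Target odds = 0.98/0.02 = 49.
Need L² ≥ 49 ÷ (11/989) = 48461/11.
66² = 4356 < 48461/11 ≤ 4489 = 67², so L = 67.

67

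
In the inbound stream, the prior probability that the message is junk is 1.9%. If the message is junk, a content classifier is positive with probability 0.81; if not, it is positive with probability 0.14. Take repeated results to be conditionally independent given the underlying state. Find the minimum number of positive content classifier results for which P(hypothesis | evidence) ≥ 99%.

Prior odds = 0.019/0.981 = 19/981.
Likelihood ratio of a positive = 0.81/0.14 = 81/14.
Target posterior odds = 0.99/0.01 = 99.
Need (19/981) × (81/14)ⁿ ≥ 99, i.e. (81/14)ⁿ ≥ 97119/19.
(81/14)⁴ = 43046721/38416 falls short of 97119/19 but (81/14)⁵ ≈6483.13 reaches it, so n = 5.

5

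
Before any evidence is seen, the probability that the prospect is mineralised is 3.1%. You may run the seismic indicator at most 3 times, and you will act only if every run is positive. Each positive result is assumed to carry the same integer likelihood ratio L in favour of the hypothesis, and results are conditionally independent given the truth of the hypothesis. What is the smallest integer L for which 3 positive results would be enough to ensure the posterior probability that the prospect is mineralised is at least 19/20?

Prior odds = 0.031/0.969 = 31/969.
Target odds = 0.95/0.05 = 19.
Need L³ ≥ 19 ÷ (31/969) = 18411/31.
8³ = 512 < 18411/31 ≤ 729 = 9³, so L = 9.

9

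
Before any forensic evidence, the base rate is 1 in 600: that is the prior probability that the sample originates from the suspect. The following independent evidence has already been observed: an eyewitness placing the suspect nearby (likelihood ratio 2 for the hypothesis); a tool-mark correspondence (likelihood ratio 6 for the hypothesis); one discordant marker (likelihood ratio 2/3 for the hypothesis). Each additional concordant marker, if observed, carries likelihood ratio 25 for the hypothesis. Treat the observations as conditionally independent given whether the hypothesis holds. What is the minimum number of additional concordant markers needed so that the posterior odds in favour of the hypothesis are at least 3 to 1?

2

Prior odds = (1/600)/(599/600) = 1/599.
Combined Bayes factor of the evidence already in hand = 2 × 6 × (2/3) = 8.
Odds after that evidence = (1/599) × 8 = 8/599.
Target odds = 3.
Need 25ⁿ ≥ 3 ÷ (8/599) = 224.625.
25¹ = 25 falls short of 224.625 but 25² = 625 reaches it, so n = 2.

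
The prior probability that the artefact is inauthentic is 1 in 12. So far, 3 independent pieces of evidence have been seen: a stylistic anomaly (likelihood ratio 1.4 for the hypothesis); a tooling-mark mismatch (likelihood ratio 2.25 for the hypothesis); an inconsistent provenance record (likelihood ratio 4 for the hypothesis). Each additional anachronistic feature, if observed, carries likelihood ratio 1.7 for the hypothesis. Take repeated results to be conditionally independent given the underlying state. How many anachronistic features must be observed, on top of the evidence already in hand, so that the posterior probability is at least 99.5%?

10

Prior odds = (1/12)/(11/12) = 1/11.
Combined Bayes factor of the evidence already in hand = 1.4 × 2.25 × 4 = 12.6.
Odds after that evidence = (1/11) × 12.6 = 63/55.
Target odds = 0.995/0.005 = 199.
Need 1.7ⁿ ≥ 199 ÷ (63/55) = 10945/63.
1.7⁹ ≈118.588 falls short of 10945/63 but 1.7¹⁰ ≈201.599 reaches it, so n = 10.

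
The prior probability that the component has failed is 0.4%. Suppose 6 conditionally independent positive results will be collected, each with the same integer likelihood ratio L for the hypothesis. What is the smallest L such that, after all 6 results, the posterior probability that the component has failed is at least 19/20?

5

Prior odds = 0.004/0.996 = 1/249.
Target odds = 0.95/0.05 = 19.
Need L⁶ ≥ 19 ÷ (1/249) = 4731.
4⁶ = 4096 < 4731 ≤ 15625 = 5⁶, so L = 5.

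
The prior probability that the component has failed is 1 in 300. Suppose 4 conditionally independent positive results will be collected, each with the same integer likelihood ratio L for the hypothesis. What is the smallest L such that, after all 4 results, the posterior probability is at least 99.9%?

Prior odds = (1/300)/(299/300) = 1/299.
Target odds = 0.999/0.001 = 999.
Need L⁴ ≥ 999 ÷ (1/299) = 298701.
23⁴ = 279841 < 298701 ≤ 331776 = 24⁴, so L = 24.

24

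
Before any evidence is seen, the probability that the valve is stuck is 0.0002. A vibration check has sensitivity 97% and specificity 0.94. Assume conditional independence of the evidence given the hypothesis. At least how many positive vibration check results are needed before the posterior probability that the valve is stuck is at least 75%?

Prior odds = 0.0002/0.9998 = 1/4999.
False-positive rate = 1 − 0.94 = 0.06; likelihood ratio of a positive = 0.97/0.06 = 97/6.
Target odds: 0.75 ÷ 0.25 = 3.
Require (97/6)ⁿ ≥ 3 ÷ (1/4999) = 14997.
(97/6)³ = 912673/216 falls short of 14997 but (97/6)⁴ = 88529281/1296 reaches it, so n = 4.

4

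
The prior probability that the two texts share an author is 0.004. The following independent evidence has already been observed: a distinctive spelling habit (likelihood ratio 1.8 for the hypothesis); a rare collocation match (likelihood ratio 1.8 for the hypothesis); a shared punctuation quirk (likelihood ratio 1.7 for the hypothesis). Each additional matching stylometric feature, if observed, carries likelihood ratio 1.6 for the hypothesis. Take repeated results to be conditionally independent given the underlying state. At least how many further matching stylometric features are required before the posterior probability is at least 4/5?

Prior odds = 0.004/0.996 = 1/249.
Combined Bayes factor of the evidence already in hand = 1.8 × 1.8 × 1.7 = 5.508.
Odds after that evidence = (1/249) × 5.508 = 459/20750.
Target odds = 0.8/0.2 = 4.
Need 1.6ⁿ ≥ 4 ÷ (459/20750) = 83000/459.
1.6¹¹ ≈175.922 falls short of 83000/459 but 1.6¹² ≈281.475 reaches it, so n = 12.

12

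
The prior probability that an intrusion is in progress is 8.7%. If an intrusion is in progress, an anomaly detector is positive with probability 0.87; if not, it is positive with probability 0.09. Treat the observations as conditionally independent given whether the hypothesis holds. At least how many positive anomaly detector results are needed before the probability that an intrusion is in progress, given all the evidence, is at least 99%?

Prior odds = 0.087/0.913 = 87/913.
Likelihood ratio of a positive = 0.87/0.09 = 29/3.
Target odds: 0.99 ÷ 0.01 = 99.
Need (87/913) × (29/3)ⁿ ≥ 99, i.e. (29/3)ⁿ ≥ 30129/29.
(29/3)³ = 24389/27 falls short of 30129/29 but (29/3)⁴ = 707281/81 reaches it, so n = 4.

4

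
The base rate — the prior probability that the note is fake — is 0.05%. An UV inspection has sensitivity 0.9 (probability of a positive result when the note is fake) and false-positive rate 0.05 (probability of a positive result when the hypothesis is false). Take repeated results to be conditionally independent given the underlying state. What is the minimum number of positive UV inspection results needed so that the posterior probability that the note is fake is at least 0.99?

5

Prior odds = 0.0005/0.9995 = 1/1999.
Likelihood ratio of a positive result = 0.9/0.05 = 18.
Target odds: 0.99 ÷ 0.01 = 99.
Need (1/1999) × 18ⁿ ≥ 99, i.e. 18ⁿ ≥ 197901.
18⁴ = 104976 falls short of 197901 but 18⁵ = 1889568 reaches it, so n = 5.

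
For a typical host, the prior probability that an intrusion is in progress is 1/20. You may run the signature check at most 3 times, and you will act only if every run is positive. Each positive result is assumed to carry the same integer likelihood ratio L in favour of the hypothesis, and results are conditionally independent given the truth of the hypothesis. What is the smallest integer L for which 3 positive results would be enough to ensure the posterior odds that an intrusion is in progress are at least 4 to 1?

5

Prior odds = 0.05/0.95 = 1/19.
Target odds = 4.
Need L³ ≥ 4 ÷ (1/19) = 76.
4³ = 64 < 76 ≤ 125 = 5³, so L = 5.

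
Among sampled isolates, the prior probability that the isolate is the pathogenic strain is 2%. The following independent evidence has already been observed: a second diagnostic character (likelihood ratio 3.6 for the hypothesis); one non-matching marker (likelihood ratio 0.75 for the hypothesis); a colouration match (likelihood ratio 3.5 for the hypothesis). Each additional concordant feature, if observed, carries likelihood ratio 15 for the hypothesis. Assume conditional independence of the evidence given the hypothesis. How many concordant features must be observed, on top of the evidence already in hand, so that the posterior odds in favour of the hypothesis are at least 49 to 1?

3

Prior odds = 0.02/0.98 = 1/49.
Combined Bayes factor of the evidence already in hand = 3.6 × 0.75 × 3.5 = 9.45.
Odds after that evidence = (1/49) × 9.45 = 27/140.
Target odds = 49.
Need 15ⁿ ≥ 49 ÷ (27/140) = 6860/27.
15² = 225 falls short of 6860/27 but 15³ = 3375 reaches it, so n = 3.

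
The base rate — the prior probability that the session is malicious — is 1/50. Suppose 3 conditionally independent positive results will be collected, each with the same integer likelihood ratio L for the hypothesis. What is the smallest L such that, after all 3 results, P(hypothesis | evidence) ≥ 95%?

10

Prior odds = 0.02/0.98 = 1/49.
Target odds = 0.95/0.05 = 19.
Need L³ ≥ 19 ÷ (1/49) = 931.
9³ = 729 < 931 ≤ 1000 = 10³, so L = 10.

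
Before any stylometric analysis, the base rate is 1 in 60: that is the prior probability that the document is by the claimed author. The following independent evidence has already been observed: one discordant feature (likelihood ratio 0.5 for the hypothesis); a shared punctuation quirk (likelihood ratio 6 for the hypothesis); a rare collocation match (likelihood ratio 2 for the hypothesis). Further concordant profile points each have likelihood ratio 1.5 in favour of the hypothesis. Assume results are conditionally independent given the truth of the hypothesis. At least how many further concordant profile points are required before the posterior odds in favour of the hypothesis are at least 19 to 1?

13

Prior odds = (1/60)/(59/60) = 1/59.
Combined Bayes factor of the evidence already in hand = 0.5 × 6 × 2 = 6.
Odds after that evidence = (1/59) × 6 = 6/59.
Target odds = 19.
Need 1.5ⁿ ≥ 19 ÷ (6/59) = 1121/6.
1.5¹² = 531441/4096 falls short of 1121/6 but 1.5¹³ = 1594323/8192 reaches it, so n = 13.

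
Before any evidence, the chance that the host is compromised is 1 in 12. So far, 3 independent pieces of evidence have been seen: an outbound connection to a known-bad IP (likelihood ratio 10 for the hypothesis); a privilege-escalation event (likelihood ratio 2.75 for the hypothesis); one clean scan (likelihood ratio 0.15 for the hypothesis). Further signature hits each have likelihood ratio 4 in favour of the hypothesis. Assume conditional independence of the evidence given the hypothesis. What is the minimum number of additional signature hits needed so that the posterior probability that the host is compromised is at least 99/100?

5

Prior odds = (1/12)/(11/12) = 1/11.
Combined Bayes factor of the evidence already in hand = 10 × 2.75 × 0.15 = 4.125.
Odds after that evidence = (1/11) × 4.125 = 0.375.
Target odds = 0.99/0.01 = 99.
Need 4ⁿ ≥ 99 ÷ 0.375 = 264.
4⁴ = 256 falls short of 264 but 4⁵ = 1024 reaches it, so n = 5.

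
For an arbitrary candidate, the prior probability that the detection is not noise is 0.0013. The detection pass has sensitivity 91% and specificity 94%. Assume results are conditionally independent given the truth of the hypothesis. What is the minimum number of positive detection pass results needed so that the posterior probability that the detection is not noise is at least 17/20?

Prior odds: 0.0013 ÷ 0.9987 = 13/9987.
False-positive rate = 1 − 0.94 = 0.06; likelihood ratio of a positive = 0.91/0.06 = 91/6.
Target odds: 0.85 ÷ 0.15 = 17/3.
Require (91/6)ⁿ ≥ 17/3 ÷ (13/9987) = 56593/13.
(91/6)³ = 753571/216 falls short of 56593/13 but (91/6)⁴ = 68574961/1296 reaches it, so n = 4.

4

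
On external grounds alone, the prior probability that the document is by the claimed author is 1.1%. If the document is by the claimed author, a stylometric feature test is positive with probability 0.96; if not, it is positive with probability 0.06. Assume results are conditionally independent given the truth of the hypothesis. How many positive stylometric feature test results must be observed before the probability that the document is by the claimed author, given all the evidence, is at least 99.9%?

5

Prior odds: 0.011 ÷ 0.989 = 11/989.
Likelihood ratio of a positive = 0.96/0.06 = 16.
Target odds: 0.999 ÷ 0.001 = 999.
Require 16ⁿ ≥ 999 ÷ (11/989) = 988011/11.
16⁴ = 65536 falls short of 988011/11 but 16⁵ = 1048576 reaches it, so n = 5.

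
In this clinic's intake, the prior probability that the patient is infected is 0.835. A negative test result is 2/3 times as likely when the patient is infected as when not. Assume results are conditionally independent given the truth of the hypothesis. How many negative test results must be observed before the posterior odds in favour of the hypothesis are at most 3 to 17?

Prior odds = 0.835/0.165 = 167/33.
Likelihood ratio per negative test result = 2/3.
Target odds = 3/17.
Require (2/3)ⁿ ≤ 3/17 ÷ (167/33) = 99/2839.
(2/3)⁸ = 256/6561 is still above 99/2839 but (2/3)⁹ = 512/19683 is at or below it, so n = 9.

9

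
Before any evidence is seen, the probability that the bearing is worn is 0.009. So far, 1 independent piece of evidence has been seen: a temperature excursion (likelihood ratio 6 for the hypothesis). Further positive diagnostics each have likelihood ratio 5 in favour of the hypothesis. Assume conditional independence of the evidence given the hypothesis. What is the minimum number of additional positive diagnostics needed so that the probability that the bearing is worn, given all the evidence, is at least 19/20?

4

Prior odds = 0.009/0.991 = 9/991.
Bayes factor of the evidence already in hand = 6.
Odds after that evidence = (9/991) × 6 = 54/991.
Target odds = 0.95/0.05 = 19.
Need 5ⁿ ≥ 19 ÷ (54/991) = 18829/54.
5³ = 125 falls short of 18829/54 but 5⁴ = 625 reaches it, so n = 4.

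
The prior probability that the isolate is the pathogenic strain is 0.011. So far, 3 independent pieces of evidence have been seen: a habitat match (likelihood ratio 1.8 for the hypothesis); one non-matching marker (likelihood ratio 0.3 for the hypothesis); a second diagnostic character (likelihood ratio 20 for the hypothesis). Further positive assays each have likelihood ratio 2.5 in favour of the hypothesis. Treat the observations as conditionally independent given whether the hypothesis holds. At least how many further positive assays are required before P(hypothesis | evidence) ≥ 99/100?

8

Prior odds = 0.011/0.989 = 11/989.
Combined Bayes factor of the evidence already in hand = 1.8 × 0.3 × 20 = 10.8.
Odds after that evidence = (11/989) × 10.8 = 594/4945.
Target odds = 0.99/0.01 = 99.
Need 2.5ⁿ ≥ 99 ÷ (594/4945) = 4945/6.
2.5⁷ = 610.3515625 falls short of 4945/6 but 2.5⁸ = 390625/256 reaches it, so n = 8.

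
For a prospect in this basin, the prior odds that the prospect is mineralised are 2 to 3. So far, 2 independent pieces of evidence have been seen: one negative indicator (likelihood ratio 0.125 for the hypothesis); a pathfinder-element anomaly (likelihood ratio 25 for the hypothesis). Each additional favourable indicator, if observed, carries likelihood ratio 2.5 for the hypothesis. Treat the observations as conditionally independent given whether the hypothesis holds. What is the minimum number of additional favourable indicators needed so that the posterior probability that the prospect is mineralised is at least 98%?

Prior odds = 2/3.
Combined Bayes factor of the evidence already in hand = 0.125 × 25 = 3.125.
Odds after that evidence = (2/3) × 3.125 = 25/12.
Target odds = 0.98/0.02 = 49.
Need 2.5ⁿ ≥ 49 ÷ (25/12) = 23.52.
2.5³ = 15.625 falls short of 23.52 but 2.5⁴ = 39.0625 reaches it, so n = 4.

4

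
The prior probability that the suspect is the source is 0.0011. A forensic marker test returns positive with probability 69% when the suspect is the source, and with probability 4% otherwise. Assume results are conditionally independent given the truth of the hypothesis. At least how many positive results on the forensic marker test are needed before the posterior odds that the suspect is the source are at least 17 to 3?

4

Prior odds = 0.0011/0.9989 = 11/9989.
Likelihood ratio of a positive result = 0.69/0.04 = 17.25.
Target odds = 17/3.
Need (11/9989) × 17.25ⁿ ≥ 17/3, i.e. 17.25ⁿ ≥ 169813/33.
17.25³ = 5132.953125 falls short of 169813/33 but 17.25⁴ = 22667121/256 reaches it, so n = 4.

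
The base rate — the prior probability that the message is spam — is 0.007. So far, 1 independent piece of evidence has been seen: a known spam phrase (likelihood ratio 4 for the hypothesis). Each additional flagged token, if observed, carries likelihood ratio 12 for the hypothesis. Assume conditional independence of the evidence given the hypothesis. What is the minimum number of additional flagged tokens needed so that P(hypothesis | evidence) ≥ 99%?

Prior odds = 0.007/0.993 = 7/993.
Bayes factor of the evidence already in hand = 4.
Odds after that evidence = (7/993) × 4 = 28/993.
Target odds = 0.99/0.01 = 99.
Need 12ⁿ ≥ 99 ÷ (28/993) = 98307/28.
12³ = 1728 falls short of 98307/28 but 12⁴ = 20736 reaches it, so n = 4.

4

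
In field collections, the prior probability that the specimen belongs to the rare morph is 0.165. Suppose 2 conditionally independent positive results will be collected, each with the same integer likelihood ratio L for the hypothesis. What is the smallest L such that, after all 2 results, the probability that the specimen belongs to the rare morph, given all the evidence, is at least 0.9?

7

Prior odds = 0.165/0.835 = 33/167.
Target odds = 0.9/0.1 = 9.
Need L² ≥ 9 ÷ (33/167) = 501/11.
6² = 36 < 501/11 ≤ 49 = 7², so L = 7.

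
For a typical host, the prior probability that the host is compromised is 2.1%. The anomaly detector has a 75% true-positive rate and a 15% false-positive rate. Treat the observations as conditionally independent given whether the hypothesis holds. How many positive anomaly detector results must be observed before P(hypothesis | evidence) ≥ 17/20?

Prior odds: 0.021 ÷ 0.979 = 21/979.
Likelihood ratio of a positive result = 0.75/0.15 = 5.
Target odds: 0.85 ÷ 0.15 = 17/3.
Require 5ⁿ ≥ 17/3 ÷ (21/979) = 16643/63.
5³ = 125 falls short of 16643/63 but 5⁴ = 625 reaches it, so n = 4.

4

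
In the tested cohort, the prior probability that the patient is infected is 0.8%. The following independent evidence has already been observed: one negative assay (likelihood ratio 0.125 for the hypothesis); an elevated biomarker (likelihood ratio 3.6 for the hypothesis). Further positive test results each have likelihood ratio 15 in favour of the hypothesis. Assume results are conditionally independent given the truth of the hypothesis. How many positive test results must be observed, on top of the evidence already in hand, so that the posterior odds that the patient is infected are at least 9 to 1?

Prior odds = 0.008/0.992 = 1/124.
Combined Bayes factor of the evidence already in hand = 0.125 × 3.6 = 0.45.
Odds after that evidence = (1/124) × 0.45 = 9/2480.
Target odds = 9.
Need 15ⁿ ≥ 9 ÷ (9/2480) = 2480.
15² = 225 falls short of 2480 but 15³ = 3375 reaches it, so n = 3.

3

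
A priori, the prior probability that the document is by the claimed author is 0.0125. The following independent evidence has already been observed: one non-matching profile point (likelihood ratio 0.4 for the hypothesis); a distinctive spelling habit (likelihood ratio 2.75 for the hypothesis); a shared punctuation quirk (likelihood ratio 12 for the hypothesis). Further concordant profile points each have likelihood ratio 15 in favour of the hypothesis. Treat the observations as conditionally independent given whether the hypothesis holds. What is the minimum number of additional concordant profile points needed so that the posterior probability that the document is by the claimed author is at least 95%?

2

Prior odds = 0.0125/0.9875 = 1/79.
Combined Bayes factor of the evidence already in hand = 0.4 × 2.75 × 12 = 13.2.
Odds after that evidence = (1/79) × 13.2 = 66/395.
Target odds = 0.95/0.05 = 19.
Need 15ⁿ ≥ 19 ÷ (66/395) = 7505/66.
15¹ = 15 falls short of 7505/66 but 15² = 225 reaches it, so n = 2.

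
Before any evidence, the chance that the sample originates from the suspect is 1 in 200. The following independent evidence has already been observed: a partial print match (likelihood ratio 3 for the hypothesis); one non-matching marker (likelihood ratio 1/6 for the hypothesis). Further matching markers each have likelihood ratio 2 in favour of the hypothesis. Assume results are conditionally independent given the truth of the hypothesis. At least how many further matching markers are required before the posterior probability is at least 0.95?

Prior odds = 0.005/0.995 = 1/199.
Combined Bayes factor of the evidence already in hand = 3 × (1/6) = 0.5.
Odds after that evidence = (1/199) × 0.5 = 1/398.
Target odds = 0.95/0.05 = 19.
Need 2ⁿ ≥ 19 ÷ (1/398) = 7562.
2¹² = 4096 falls short of 7562 but 2¹³ = 8192 reaches it, so n = 13.

13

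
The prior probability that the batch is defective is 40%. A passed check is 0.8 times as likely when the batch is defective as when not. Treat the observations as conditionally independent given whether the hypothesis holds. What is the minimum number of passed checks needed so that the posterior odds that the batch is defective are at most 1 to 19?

12

Prior odds = 0.4/0.6 = 2/3.
Likelihood ratio per passed check = 0.8.
Target odds = 1/19.
Require 0.8ⁿ ≤ 1/19 ÷ (2/3) = 3/38.
0.8¹¹ = 4194304/48828125 is still above 3/38 but 0.8¹² = 16777216/244140625 is at or below it, so n = 12.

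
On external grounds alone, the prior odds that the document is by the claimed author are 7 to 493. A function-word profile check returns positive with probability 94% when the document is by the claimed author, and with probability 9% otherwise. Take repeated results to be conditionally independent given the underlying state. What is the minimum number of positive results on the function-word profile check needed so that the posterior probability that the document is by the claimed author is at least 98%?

Prior odds = 7/493.
Likelihood ratio of a positive result = 0.94/0.09 = 94/9.
Target odds: 0.98 ÷ 0.02 = 49.
Need (7/493) × (94/9)ⁿ ≥ 49, i.e. (94/9)ⁿ ≥ 3451.
(94/9)³ = 830584/729 falls short of 3451 but (94/9)⁴ = 78074896/6561 reaches it, so n = 4.

4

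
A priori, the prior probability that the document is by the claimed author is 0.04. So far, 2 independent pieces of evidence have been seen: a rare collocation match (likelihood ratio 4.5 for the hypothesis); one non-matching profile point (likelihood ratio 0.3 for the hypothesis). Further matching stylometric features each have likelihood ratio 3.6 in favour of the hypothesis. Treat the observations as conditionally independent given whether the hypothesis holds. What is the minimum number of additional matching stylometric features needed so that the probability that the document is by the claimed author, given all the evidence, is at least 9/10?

Prior odds = 0.04/0.96 = 1/24.
Combined Bayes factor of the evidence already in hand = 4.5 × 0.3 = 1.35.
Odds after that evidence = (1/24) × 1.35 = 0.05625.
Target odds = 0.9/0.1 = 9.
Need 3.6ⁿ ≥ 9 ÷ 0.05625 = 160.
3.6³ = 46.656 falls short of 160 but 3.6⁴ = 167.9616 reaches it, so n = 4.

4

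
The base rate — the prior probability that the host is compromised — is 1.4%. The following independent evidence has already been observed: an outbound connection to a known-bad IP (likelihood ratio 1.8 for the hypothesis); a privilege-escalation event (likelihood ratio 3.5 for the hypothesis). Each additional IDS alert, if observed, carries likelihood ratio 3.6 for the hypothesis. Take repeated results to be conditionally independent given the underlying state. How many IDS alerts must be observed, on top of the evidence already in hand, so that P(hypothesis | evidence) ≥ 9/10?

Prior odds = 0.014/0.986 = 7/493.
Combined Bayes factor of the evidence already in hand = 1.8 × 3.5 = 6.3.
Odds after that evidence = (7/493) × 6.3 = 441/4930.
Target odds = 0.9/0.1 = 9.
Need 3.6ⁿ ≥ 9 ÷ (441/4930) = 4930/49.
3.6³ = 46.656 falls short of 4930/49 but 3.6⁴ = 167.9616 reaches it, so n = 4.

4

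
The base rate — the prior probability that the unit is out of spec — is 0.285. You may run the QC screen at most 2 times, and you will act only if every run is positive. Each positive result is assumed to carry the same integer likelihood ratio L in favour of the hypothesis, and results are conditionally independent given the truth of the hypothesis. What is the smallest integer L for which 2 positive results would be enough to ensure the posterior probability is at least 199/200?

Prior odds = 0.285/0.715 = 57/143.
Target odds = 0.995/0.005 = 199.
Need L² ≥ 199 ÷ (57/143) = 28457/57.
22² = 484 < 28457/57 ≤ 529 = 23², so L = 23.

23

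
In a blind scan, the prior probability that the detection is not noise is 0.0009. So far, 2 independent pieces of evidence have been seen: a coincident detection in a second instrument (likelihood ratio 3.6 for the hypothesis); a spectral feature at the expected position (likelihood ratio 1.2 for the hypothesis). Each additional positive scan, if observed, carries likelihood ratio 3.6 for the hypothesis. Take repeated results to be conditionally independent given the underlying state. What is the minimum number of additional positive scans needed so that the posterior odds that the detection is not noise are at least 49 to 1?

Prior odds = 0.0009/0.9991 = 9/9991.
Combined Bayes factor of the evidence already in hand = 3.6 × 1.2 = 4.32.
Odds after that evidence = (9/9991) × 4.32 = 972/249775.
Target odds = 49.
Need 3.6ⁿ ≥ 49 ÷ (972/249775) = 12238975/972.
3.6⁷ = 612220032/78125 falls short of 12238975/972 but 3.6⁸ ≈28211.1 reaches it, so n = 8.

8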